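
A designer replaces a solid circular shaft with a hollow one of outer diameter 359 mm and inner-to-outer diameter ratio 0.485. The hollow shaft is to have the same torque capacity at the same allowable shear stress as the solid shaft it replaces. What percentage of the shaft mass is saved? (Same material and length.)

20.6 %

Equal τ_max and T ⇒ the solid shaft needs d_s³ = d_o³(1−k⁴), so d_s = 359·(1−0.485⁴)^(1/3) = 352.3 mm.
Area ratio A_h/A_s = d_o²(1−k²)/d_s² = (1−k²)/(1−k⁴)^(2/3) = 0.7944.
Mass saving = 1 − 0.7944 = 20.6 %.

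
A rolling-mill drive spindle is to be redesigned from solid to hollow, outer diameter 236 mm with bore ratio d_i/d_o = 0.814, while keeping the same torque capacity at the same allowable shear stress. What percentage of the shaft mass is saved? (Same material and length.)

50.4 %

Equal τ_max and T ⇒ the solid shaft needs d_s³ = d_o³(1−k⁴), so d_s = 236·(1−0.814⁴)^(1/3) = 194.6 mm.
Area ratio A_h/A_s = d_o²(1−k²)/d_s² = (1−k²)/(1−k⁴)^(2/3) = 0.4961.
Mass saving = 1 − 0.4961 = 50.4 %.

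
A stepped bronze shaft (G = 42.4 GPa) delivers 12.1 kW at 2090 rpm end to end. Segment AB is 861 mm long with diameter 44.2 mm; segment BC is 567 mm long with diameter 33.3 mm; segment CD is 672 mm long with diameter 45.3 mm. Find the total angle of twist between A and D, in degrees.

ω = 2π·2090/60 = 218.9 rad/s, so T = P/ω = 12.1×10³ / 218.9 = 55.29 N·m.
J_AB = π(0.0442)⁴/32 = 3.75×10^-7 m⁴; J_BC = π(0.0333)⁴/32 = 1.21×10^-7 m⁴; J_CD = π(0.0453)⁴/32 = 4.13×10^-7 m⁴.
θ = (T/G)·Σ L_i/J_i = (55.29/42.4×10⁹)·(0.861/3.75×10^-7 + 0.567/1.21×10^-7 + 0.672/4.13×10^-7) = 0.01124 rad.

0.644°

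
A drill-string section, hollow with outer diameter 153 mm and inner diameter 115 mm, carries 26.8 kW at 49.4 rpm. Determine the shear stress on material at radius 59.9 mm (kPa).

8470 kPa

ω = 2π·49.4/60 = 5.173 rad/s, so T = P/ω = 26.8×10³ / 5.173 = 5181 N·m.
J = π(d_o⁴ − d_i⁴)/32 = π(0.153⁴ − 0.115⁴)/32 = 3.663×10^-5 m⁴.
Shear stress varies linearly with radius: τ = T·r/J = 5181 × 0.0599 / 3.663×10^-5 = 8.472×10^6 Pa.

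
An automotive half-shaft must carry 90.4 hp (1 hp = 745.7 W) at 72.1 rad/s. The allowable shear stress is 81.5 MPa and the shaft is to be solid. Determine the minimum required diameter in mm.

38.8 mm

ω = 72.1 rad/s, so T = P/ω = 90.4×745.7 / 72.10 = 935.0 N·m.
For a solid shaft τ_max = 16T/(πd³), so d = (16T/(π τ_allow))^(1/3) = (16·935.0/(π·8.15×10^7))^(1/3) = 0.03880 m.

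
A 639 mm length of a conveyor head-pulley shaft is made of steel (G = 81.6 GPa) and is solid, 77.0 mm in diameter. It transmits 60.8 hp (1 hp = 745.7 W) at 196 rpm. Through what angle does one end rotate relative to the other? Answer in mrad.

5.01 mrad

ω = 2π·196/60 = 20.53 rad/s, so T = P/ω = 60.8×745.7 / 20.53 = 2209 N·m.
J = πd⁴/32 = π(0.0770)⁴/32 = 3.451×10^-6 m⁴.
θ = T·L/(G·J) = 2209 × 0.639 / (81.6×10⁹ × 3.451×10^-6) = 5.012×10^-3 rad.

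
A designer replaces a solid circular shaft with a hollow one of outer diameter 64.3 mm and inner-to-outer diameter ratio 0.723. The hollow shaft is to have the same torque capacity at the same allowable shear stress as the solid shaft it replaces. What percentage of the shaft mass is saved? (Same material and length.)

Equal τ_max and T ⇒ the solid shaft needs d_s³ = d_o³(1−k⁴), so d_s = 64.3·(1−0.723⁴)^(1/3) = 57.81 mm.
Area ratio A_h/A_s = d_o²(1−k²)/d_s² = (1−k²)/(1−k⁴)^(2/3) = 0.5904.
Mass saving = 1 − 0.5904 = 41.0 %.

41.0 %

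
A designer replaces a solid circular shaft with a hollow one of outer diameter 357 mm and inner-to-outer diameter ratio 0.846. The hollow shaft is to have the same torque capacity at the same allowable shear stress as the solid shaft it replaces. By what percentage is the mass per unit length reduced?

54.1 %

Equal τ_max and T ⇒ the solid shaft needs d_s³ = d_o³(1−k⁴), so d_s = 357·(1−0.846⁴)^(1/3) = 281.0 mm.
Area ratio A_h/A_s = d_o²(1−k²)/d_s² = (1−k²)/(1−k⁴)^(2/3) = 0.4588.
Mass saving = 1 − 0.4588 = 54.1 %.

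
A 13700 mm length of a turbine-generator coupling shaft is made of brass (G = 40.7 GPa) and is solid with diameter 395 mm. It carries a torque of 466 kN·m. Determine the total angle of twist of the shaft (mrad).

J = πd⁴/32 = π(0.395)⁴/32 = 2.390×10^-3 m⁴.
θ = T·L/(G·J) = 466000 × 13.7 / (40.7×10⁹ × 2.390×10^-3) = 0.06563 rad.

65.6 mrad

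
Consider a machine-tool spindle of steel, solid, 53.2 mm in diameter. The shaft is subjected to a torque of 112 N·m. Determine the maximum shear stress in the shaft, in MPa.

J = πd⁴/32 = π(0.0532)⁴/32 = 7.864×10^-7 m⁴.
τ_max = T·r/J = 112.0 × 0.0266 / 7.864×10^-7 = 3.788×10^6 Pa.

3.79 MPa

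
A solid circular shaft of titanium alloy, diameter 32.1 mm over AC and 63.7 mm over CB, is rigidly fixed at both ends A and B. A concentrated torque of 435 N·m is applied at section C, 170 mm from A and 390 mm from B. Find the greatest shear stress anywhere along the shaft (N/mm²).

8.63 N/mm²

Compatibility: T_A·a/J_AC = T_B·b/J_CB with T_A + T_B = T₀.
J_AC = 1.04×10^-7 m⁴, J_CB = 1.62×10^-6 m⁴, so T_A = T₀·(J_AC/a)/((J_AC/a)+(J_CB/b)) = 56.06 N·m, T_B = 378.9 N·m.
τ in each portion: τ_AC = 8.63×10^6 Pa, τ_CB = 7.47×10^6 Pa; maximum is in AC.
τ_max = T_AC·r/J = 56.06·0.0161/1.04×10^-7 = 8.632×10^6 Pa.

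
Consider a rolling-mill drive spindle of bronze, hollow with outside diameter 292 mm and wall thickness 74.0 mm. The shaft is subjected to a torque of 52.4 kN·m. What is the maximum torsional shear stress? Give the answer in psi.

J = π(d_o⁴ − d_i⁴)/32 = π(0.292⁴ − 0.144⁴)/32 = 6.715×10^-4 m⁴.
τ_max = T·r/J = 52400 × 0.146 / 6.715×10^-4 = 1.139×10^7 Pa.

1650 psi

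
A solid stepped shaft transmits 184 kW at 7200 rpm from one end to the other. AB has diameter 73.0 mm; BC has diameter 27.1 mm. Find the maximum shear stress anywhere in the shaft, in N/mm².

ω = 2π·7200/60 = 754.0 rad/s, so T = P/ω = 184×10³ / 754.0 = 244.0 N·m.
Under the same torque, τ_max = 16T/(πd³) is largest where d is smallest — segment BC (d = 27.1 mm).
τ_max = 16·244.0/(π·(0.0271)³) = 6.245×10^7 Pa.

62.4 N/mm²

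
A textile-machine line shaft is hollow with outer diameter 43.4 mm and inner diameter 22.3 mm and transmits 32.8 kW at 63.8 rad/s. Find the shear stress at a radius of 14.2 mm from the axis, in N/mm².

ω = 63.8 rad/s, so T = P/ω = 32.8×10³ / 63.80 = 514.1 N·m.
J = π(d_o⁴ − d_i⁴)/32 = π(0.0434⁴ − 0.0223⁴)/32 = 3.240×10^-7 m⁴.
Shear stress varies linearly with radius: τ = T·r/J = 514.1 × 0.0142 / 3.240×10^-7 = 2.253×10^7 Pa.

22.5 N/mm²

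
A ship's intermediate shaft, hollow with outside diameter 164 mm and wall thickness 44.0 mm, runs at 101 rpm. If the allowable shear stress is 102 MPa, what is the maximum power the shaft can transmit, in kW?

891 kW

J = π(d_o⁴ − d_i⁴)/32 = π(0.164⁴ − 0.0760⁴)/32 = 6.774×10^-5 m⁴.
T_max = τ_allow·J/r = 1.02×10^8 × 6.774×10^-5 / 0.0820 = 84270 N·m.
ω = 2π·101/60 = 10.58 rad/s, so P_max = T_max·ω = 8.913×10^5 W.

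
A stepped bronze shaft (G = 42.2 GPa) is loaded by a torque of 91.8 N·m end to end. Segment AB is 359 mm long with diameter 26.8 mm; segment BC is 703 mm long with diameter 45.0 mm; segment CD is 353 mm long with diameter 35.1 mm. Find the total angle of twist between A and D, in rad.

0.0244 rad

J_AB = π(0.0268)⁴/32 = 5.06×10^-8 m⁴; J_BC = π(0.0450)⁴/32 = 4.03×10^-7 m⁴; J_CD = π(0.0351)⁴/32 = 1.49×10^-7 m⁴.
θ = (T/G)·Σ L_i/J_i = (91.80/42.2×10⁹)·(0.359/5.06×10^-8 + 0.703/4.03×10^-7 + 0.353/1.49×10^-7) = 0.02437 rad.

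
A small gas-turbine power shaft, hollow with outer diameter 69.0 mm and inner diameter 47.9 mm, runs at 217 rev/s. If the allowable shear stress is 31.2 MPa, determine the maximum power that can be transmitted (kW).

J = π(d_o⁴ − d_i⁴)/32 = π(0.0690⁴ − 0.0479⁴)/32 = 1.709×10^-6 m⁴.
T_max = τ_allow·J/r = 3.12×10^7 × 1.709×10^-6 / 0.0345 = 1545 N·m.
ω = 2π·217 = 1363 rad/s, so P_max = T_max·ω = 2.107×10^6 W.

2110 kW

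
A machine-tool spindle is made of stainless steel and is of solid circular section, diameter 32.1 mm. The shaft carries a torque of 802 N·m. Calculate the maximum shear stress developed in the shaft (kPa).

123000 kPa

J = πd⁴/32 = π(0.0321)⁴/32 = 1.042×10^-7 m⁴.
τ_max = T·r/J = 802.0 × 0.0161 / 1.042×10^-7 = 1.235×10^8 Pa.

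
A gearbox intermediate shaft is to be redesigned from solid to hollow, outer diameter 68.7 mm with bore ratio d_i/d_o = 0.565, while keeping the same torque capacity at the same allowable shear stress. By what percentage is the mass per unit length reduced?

Equal τ_max and T ⇒ the solid shaft needs d_s³ = d_o³(1−k⁴), so d_s = 68.7·(1−0.565⁴)^(1/3) = 66.28 mm.
Area ratio A_h/A_s = d_o²(1−k²)/d_s² = (1−k²)/(1−k⁴)^(2/3) = 0.7313.
Mass saving = 1 − 0.7313 = 26.9 %.

26.9 %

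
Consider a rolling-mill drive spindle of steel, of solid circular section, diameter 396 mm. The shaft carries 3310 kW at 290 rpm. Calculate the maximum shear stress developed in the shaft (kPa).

8940 kPa

ω = 2π·290/60 = 30.37 rad/s, so T = P/ω = 3310×10³ / 30.37 = 109000 N·m.
J = πd⁴/32 = π(0.396)⁴/32 = 2.414×10^-3 m⁴.
τ_max = T·r/J = 109000 × 0.198 / 2.414×10^-3 = 8.939×10^6 Pa.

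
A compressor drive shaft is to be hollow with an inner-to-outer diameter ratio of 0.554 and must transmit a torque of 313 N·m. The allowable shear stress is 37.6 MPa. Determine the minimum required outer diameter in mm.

For a hollow shaft with d_i/d_o = 0.554: τ_max = 16T/(π d_o³ (1−k⁴)), so d_o = [16T/(π τ_allow (1−k⁴))]^(1/3) = [16·313.0/(π·3.76×10^7·0.9058)]^(1/3) = 0.03604 m.

36.0 mm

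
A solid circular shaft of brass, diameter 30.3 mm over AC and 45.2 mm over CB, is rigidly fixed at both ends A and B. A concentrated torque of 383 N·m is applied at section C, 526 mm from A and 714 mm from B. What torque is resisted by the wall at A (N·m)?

Compatibility: T_A·a/J_AC = T_B·b/J_CB with T_A + T_B = T₀.
J_AC = 8.28×10^-8 m⁴, J_CB = 4.10×10^-7 m⁴, so T_A = T₀·(J_AC/a)/((J_AC/a)+(J_CB/b)) = 82.40 N·m, T_B = 300.6 N·m.

82.4 N·m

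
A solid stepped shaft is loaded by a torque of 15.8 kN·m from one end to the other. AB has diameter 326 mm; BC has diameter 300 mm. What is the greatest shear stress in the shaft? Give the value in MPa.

Under the same torque, τ_max = 16T/(πd³) is largest where d is smallest — segment BC (d = 300 mm).
τ_max = 16·15800/(π·(0.300)³) = 2.980×10^6 Pa.

2.98 MPa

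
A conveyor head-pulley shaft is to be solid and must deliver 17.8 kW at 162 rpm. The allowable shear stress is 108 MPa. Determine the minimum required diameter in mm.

36.7 mm

ω = 2π·162/60 = 16.96 rad/s, so T = P/ω = 17.8×10³ / 16.96 = 1049 N·m.
For a solid shaft τ_max = 16T/(πd³), so d = (16T/(π τ_allow))^(1/3) = (16·1049/(π·1.08×10^8))^(1/3) = 0.03671 m.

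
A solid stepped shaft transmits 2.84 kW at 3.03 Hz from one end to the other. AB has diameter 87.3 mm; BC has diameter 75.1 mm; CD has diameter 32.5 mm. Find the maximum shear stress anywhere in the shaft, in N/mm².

ω = 2π·3.03 = 19.04 rad/s, so T = P/ω = 2.84×10³ / 19.04 = 149.2 N·m.
Under the same torque, τ_max = 16T/(πd³) is largest where d is smallest — segment CD (d = 32.5 mm).
τ_max = 16·149.2/(π·(0.0325)³) = 2.213×10^7 Pa.

22.1 N/mm²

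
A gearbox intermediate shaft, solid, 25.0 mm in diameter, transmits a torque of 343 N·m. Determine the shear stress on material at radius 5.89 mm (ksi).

7.64 ksi

J = πd⁴/32 = π(0.0250)⁴/32 = 3.835×10^-8 m⁴.
Shear stress varies linearly with radius: τ = T·r/J = 343.0 × 0.00589 / 3.835×10^-8 = 5.268×10^7 Pa.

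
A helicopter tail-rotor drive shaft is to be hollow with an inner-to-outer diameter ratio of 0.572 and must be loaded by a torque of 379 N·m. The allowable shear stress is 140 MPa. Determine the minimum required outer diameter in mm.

24.9 mm

For a hollow shaft with d_i/d_o = 0.572: τ_max = 16T/(π d_o³ (1−k⁴)), so d_o = [16T/(π τ_allow (1−k⁴))]^(1/3) = [16·379.0/(π·1.40×10^8·0.8930)]^(1/3) = 0.02490 m.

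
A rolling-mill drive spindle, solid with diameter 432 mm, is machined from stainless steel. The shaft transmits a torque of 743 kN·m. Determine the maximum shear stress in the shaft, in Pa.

4.69e7 Pa

J = πd⁴/32 = π(0.432)⁴/32 = 3.419×10^-3 m⁴.
τ_max = T·r/J = 743000 × 0.216 / 3.419×10^-3 = 4.694×10^7 Pa.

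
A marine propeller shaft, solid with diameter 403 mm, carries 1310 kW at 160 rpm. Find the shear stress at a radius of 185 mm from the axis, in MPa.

5.59 MPa

ω = 2π·160/60 = 16.76 rad/s, so T = P/ω = 1310×10³ / 16.76 = 78180 N·m.
J = πd⁴/32 = π(0.403)⁴/32 = 2.590×10^-3 m⁴.
Shear stress varies linearly with radius: τ = T·r/J = 78180 × 0.185 / 2.590×10^-3 = 5.586×10^6 Pa.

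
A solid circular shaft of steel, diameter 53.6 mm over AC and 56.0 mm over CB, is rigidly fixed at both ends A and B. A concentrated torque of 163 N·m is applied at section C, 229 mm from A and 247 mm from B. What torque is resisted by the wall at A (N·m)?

Compatibility: T_A·a/J_AC = T_B·b/J_CB with T_A + T_B = T₀.
J_AC = 8.10×10^-7 m⁴, J_CB = 9.65×10^-7 m⁴, so T_A = T₀·(J_AC/a)/((J_AC/a)+(J_CB/b)) = 77.45 N·m, T_B = 85.55 N·m.

77.4 N·m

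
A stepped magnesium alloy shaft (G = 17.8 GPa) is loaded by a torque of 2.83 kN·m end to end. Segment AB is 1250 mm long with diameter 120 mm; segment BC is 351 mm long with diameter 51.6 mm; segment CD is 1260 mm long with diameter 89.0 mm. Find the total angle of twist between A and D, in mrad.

J_AB = π(0.120)⁴/32 = 2.04×10^-5 m⁴; J_BC = π(0.0516)⁴/32 = 6.96×10^-7 m⁴; J_CD = π(0.0890)⁴/32 = 6.16×10^-6 m⁴.
θ = (T/G)·Σ L_i/J_i = (2830/17.8×10⁹)·(1.25/2.04×10^-5 + 0.351/6.96×10^-7 + 1.26/6.16×10^-6) = 0.1225 rad.

122 mrad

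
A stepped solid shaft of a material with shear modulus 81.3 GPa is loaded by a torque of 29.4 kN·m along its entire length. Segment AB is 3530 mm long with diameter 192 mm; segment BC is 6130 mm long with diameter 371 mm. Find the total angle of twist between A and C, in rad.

0.0108 rad

J_AB = π(0.192)⁴/32 = 1.33×10^-4 m⁴; J_BC = π(0.371)⁴/32 = 1.86×10^-3 m⁴.
θ = (T/G)·Σ L_i/J_i = (29400/81.3×10⁹)·(3.53/1.33×10^-4 + 6.13/1.86×10^-3) = 0.01076 rad.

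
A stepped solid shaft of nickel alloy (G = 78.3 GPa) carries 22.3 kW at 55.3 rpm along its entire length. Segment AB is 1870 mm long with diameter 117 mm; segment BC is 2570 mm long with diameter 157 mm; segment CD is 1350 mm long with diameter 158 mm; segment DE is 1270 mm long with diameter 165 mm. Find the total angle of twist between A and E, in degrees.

ω = 2π·55.3/60 = 5.791 rad/s, so T = P/ω = 22.3×10³ / 5.791 = 3851 N·m.
J_AB = π(0.117)⁴/32 = 1.84×10^-5 m⁴; J_BC = π(0.157)⁴/32 = 5.96×10^-5 m⁴; J_CD = π(0.158)⁴/32 = 6.12×10^-5 m⁴; J_DE = π(0.165)⁴/32 = 7.28×10^-5 m⁴.
θ = (T/G)·Σ L_i/J_i = (3851/78.3×10⁹)·(1.87/1.84×10^-5 + 2.57/5.96×10^-5 + 1.35/6.12×10^-5 + 1.27/7.28×10^-5) = 9.062×10^-3 rad.

0.519°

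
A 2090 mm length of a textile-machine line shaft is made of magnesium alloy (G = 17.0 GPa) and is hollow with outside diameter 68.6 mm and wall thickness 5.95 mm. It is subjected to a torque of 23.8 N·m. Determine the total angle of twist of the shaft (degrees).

J = π(d_o⁴ − d_i⁴)/32 = π(0.0686⁴ − 0.0567⁴)/32 = 1.159×10^-6 m⁴.
θ = T·L/(G·J) = 23.80 × 2.09 / (17.0×10⁹ × 1.159×10^-6) = 2.524×10^-3 rad.

0.145°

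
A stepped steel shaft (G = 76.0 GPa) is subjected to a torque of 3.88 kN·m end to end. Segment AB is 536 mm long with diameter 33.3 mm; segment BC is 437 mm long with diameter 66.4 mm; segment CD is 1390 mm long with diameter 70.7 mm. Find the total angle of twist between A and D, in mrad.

267 mrad

J_AB = π(0.0333)⁴/32 = 1.21×10^-7 m⁴; J_BC = π(0.0664)⁴/32 = 1.91×10^-6 m⁴; J_CD = π(0.0707)⁴/32 = 2.45×10^-6 m⁴.
θ = (T/G)·Σ L_i/J_i = (3880/76.0×10⁹)·(0.536/1.21×10^-7 + 0.437/1.91×10^-6 + 1.39/2.45×10^-6) = 0.2673 rad.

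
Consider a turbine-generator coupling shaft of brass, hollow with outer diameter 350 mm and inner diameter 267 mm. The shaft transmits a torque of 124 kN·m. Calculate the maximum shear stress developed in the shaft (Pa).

J = π(d_o⁴ − d_i⁴)/32 = π(0.350⁴ − 0.267⁴)/32 = 9.743×10^-4 m⁴.
τ_max = T·r/J = 124000 × 0.175 / 9.743×10^-4 = 2.227×10^7 Pa.

2.23e7 Pa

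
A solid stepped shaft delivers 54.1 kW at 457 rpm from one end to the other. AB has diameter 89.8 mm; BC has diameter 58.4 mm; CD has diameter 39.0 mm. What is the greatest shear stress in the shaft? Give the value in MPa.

ω = 2π·457/60 = 47.86 rad/s, so T = P/ω = 54.1×10³ / 47.86 = 1130 N·m.
Under the same torque, τ_max = 16T/(πd³) is largest where d is smallest — segment CD (d = 39.0 mm).
τ_max = 16·1130/(π·(0.0390)³) = 9.706×10^7 Pa.

97.1 MPa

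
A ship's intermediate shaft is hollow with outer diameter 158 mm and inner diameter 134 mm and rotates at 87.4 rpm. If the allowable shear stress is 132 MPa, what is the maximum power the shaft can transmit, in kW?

452 kW

J = π(d_o⁴ − d_i⁴)/32 = π(0.158⁴ − 0.134⁴)/32 = 2.953×10^-5 m⁴.
T_max = τ_allow·J/r = 1.32×10^8 × 2.953×10^-5 / 0.0790 = 49340 N·m.
ω = 2π·87.4/60 = 9.153 rad/s, so P_max = T_max·ω = 4.516×10^5 W.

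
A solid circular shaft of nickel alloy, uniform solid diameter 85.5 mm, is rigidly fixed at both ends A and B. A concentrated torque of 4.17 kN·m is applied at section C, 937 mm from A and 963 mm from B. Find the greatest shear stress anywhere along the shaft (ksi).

With uniform GJ and both ends fixed, compatibility θ_AC = θ_CB gives T_A·a = T_B·b, together with T_A + T_B = T₀.
T_A = T₀·b/(a+b) = 4170·963/1900 = 2114 N·m; T_B = 2056 N·m.
τ in each portion: τ_AC = 1.72×10^7 Pa, τ_CB = 1.68×10^7 Pa; maximum is in AC.
τ_max = T_AC·r/J = 2114·0.0428/5.25×10^-6 = 1.722×10^7 Pa.

2.50 ksi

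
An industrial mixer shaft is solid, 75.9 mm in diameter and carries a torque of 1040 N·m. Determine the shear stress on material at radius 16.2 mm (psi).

750 psi

J = πd⁴/32 = π(0.0759)⁴/32 = 3.258×10^-6 m⁴.
Shear stress varies linearly with radius: τ = T·r/J = 1040 × 0.0162 / 3.258×10^-6 = 5.171×10^6 Pa.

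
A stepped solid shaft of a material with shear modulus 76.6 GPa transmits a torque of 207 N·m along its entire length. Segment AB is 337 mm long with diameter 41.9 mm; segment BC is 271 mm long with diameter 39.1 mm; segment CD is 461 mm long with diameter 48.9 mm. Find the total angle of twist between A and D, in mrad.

8.42 mrad

J_AB = π(0.0419)⁴/32 = 3.03×10^-7 m⁴; J_BC = π(0.0391)⁴/32 = 2.29×10^-7 m⁴; J_CD = π(0.0489)⁴/32 = 5.61×10^-7 m⁴.
θ = (T/G)·Σ L_i/J_i = (207.0/76.6×10⁹)·(0.337/3.03×10^-7 + 0.271/2.29×10^-7 + 0.461/5.61×10^-7) = 8.420×10^-3 rad.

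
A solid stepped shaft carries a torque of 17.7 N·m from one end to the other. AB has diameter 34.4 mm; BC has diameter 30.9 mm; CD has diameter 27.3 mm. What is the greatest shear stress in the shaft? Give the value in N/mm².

4.43 N/mm²

Under the same torque, τ_max = 16T/(πd³) is largest where d is smallest — segment CD (d = 27.3 mm).
τ_max = 16·17.70/(π·(0.0273)³) = 4.431×10^6 Pa.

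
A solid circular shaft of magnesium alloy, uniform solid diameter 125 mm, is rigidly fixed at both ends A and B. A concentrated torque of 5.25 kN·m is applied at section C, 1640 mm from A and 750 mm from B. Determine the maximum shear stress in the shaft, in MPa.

With uniform GJ and both ends fixed, compatibility θ_AC = θ_CB gives T_A·a = T_B·b, together with T_A + T_B = T₀.
T_A = T₀·b/(a+b) = 5250·750/2390 = 1647 N·m; T_B = 3603 N·m.
τ in each portion: τ_AC = 4.30×10^6 Pa, τ_CB = 9.39×10^6 Pa; maximum is in CB.
τ_max = T_CB·r/J = 3603·0.0625/2.40×10^-5 = 9.394×10^6 Pa.

9.39 MPa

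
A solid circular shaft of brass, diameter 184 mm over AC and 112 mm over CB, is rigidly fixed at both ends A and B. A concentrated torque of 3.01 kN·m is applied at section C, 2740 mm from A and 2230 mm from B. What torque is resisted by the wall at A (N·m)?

Compatibility: T_A·a/J_AC = T_B·b/J_CB with T_A + T_B = T₀.
J_AC = 1.13×10^-4 m⁴, J_CB = 1.54×10^-5 m⁴, so T_A = T₀·(J_AC/a)/((J_AC/a)+(J_CB/b)) = 2576 N·m, T_B = 434.4 N·m.

2580 N·m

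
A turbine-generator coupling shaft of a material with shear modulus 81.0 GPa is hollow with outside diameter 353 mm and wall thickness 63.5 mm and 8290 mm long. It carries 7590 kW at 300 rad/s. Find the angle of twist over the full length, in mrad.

ω = 300 rad/s, so T = P/ω = 7590×10³ / 300.0 = 25300 N·m.
J = π(d_o⁴ − d_i⁴)/32 = π(0.353⁴ − 0.226⁴)/32 = 1.268×10^-3 m⁴.
θ = T·L/(G·J) = 25300 × 8.29 / (81.0×10⁹ × 1.268×10^-3) = 2.042×10^-3 rad.

2.04 mrad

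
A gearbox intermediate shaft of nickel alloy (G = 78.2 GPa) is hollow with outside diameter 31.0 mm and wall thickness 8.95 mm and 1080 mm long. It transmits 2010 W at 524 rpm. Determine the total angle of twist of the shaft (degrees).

0.330°

ω = 2π·524/60 = 54.87 rad/s, so T = P/ω = 2010 / 54.87 = 36.63 N·m.
J = π(d_o⁴ − d_i⁴)/32 = π(0.0310⁴ − 0.0131⁴)/32 = 8.778×10^-8 m⁴.
θ = T·L/(G·J) = 36.63 × 1.08 / (78.2×10⁹ × 8.778×10^-8) = 5.763×10^-3 rad.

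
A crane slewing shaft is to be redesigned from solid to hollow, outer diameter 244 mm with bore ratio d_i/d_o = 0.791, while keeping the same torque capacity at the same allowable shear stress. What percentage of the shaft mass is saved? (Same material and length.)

Equal τ_max and T ⇒ the solid shaft needs d_s³ = d_o³(1−k⁴), so d_s = 244·(1−0.791⁴)^(1/3) = 206.8 mm.
Area ratio A_h/A_s = d_o²(1−k²)/d_s² = (1−k²)/(1−k⁴)^(2/3) = 0.5213.
Mass saving = 1 − 0.5213 = 47.9 %.

47.9 %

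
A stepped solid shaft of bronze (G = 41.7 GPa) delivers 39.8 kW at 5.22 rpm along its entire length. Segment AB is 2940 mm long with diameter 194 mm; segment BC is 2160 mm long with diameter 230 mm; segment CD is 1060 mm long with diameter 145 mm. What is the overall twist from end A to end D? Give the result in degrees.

5.34°

ω = 2π·5.22/60 = 0.5466 rad/s, so T = P/ω = 39.8×10³ / 0.5466 = 72810 N·m.
J_AB = π(0.194)⁴/32 = 1.39×10^-4 m⁴; J_BC = π(0.230)⁴/32 = 2.75×10^-4 m⁴; J_CD = π(0.145)⁴/32 = 4.34×10^-5 m⁴.
θ = (T/G)·Σ L_i/J_i = (72810/41.7×10⁹)·(2.94/1.39×10^-4 + 2.16/2.75×10^-4 + 1.06/4.34×10^-5) = 0.09329 rad.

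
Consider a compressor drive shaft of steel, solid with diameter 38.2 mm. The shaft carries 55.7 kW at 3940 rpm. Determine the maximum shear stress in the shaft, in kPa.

ω = 2π·3940/60 = 412.6 rad/s, so T = P/ω = 55.7×10³ / 412.6 = 135.0 N·m.
J = πd⁴/32 = π(0.0382)⁴/32 = 2.091×10^-7 m⁴.
τ_max = T·r/J = 135.0 × 0.0191 / 2.091×10^-7 = 1.233×10^7 Pa.

12300 kPa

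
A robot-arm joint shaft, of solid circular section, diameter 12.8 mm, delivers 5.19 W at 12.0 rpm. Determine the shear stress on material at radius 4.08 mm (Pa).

6.39e6 Pa

ω = 2π·12.0/60 = 1.257 rad/s, so T = P/ω = 5.19 / 1.257 = 4.130 N·m.
J = πd⁴/32 = π(0.0128)⁴/32 = 2.635×10^-9 m⁴.
Shear stress varies linearly with radius: τ = T·r/J = 4.130 × 0.00408 / 2.635×10^-9 = 6.394×10^6 Pa.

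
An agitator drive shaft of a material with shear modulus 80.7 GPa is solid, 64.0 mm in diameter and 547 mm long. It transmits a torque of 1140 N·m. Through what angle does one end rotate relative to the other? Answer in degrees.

J = πd⁴/32 = π(0.0640)⁴/32 = 1.647×10^-6 m⁴.
θ = T·L/(G·J) = 1140 × 0.547 / (80.7×10⁹ × 1.647×10^-6) = 4.691×10^-3 rad.

0.269°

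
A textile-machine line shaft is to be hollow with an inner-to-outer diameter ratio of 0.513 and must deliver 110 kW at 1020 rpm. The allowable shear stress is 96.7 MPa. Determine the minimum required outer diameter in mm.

ω = 2π·1020/60 = 106.8 rad/s, so T = P/ω = 110×10³ / 106.8 = 1030 N·m.
For a hollow shaft with d_i/d_o = 0.513: τ_max = 16T/(π d_o³ (1−k⁴)), so d_o = [16T/(π τ_allow (1−k⁴))]^(1/3) = [16·1030/(π·9.67×10^7·0.9307)]^(1/3) = 0.03877 m.

38.8 mm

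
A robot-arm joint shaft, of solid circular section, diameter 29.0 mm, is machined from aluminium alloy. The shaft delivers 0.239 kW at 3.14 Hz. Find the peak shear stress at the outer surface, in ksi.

ω = 2π·3.14 = 19.73 rad/s, so T = P/ω = 0.239×10³ / 19.73 = 12.11 N·m.
J = πd⁴/32 = π(0.0290)⁴/32 = 6.944×10^-8 m⁴.
τ_max = T·r/J = 12.11 × 0.0145 / 6.944×10^-8 = 2.530×10^6 Pa.

0.367 ksi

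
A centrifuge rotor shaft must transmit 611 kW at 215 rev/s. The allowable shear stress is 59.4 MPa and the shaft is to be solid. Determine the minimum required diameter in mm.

33.8 mm

ω = 2π·215 = 1351 rad/s, so T = P/ω = 611×10³ / 1351 = 452.3 N·m.
For a solid shaft τ_max = 16T/(πd³), so d = (16T/(π τ_allow))^(1/3) = (16·452.3/(π·5.94×10^7))^(1/3) = 0.03385 m.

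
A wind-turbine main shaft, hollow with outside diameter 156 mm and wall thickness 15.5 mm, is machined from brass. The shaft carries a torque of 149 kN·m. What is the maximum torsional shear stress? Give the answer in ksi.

49.3 ksi

J = π(d_o⁴ − d_i⁴)/32 = π(0.156⁴ − 0.125⁴)/32 = 3.417×10^-5 m⁴.
τ_max = T·r/J = 149000 × 0.0780 / 3.417×10^-5 = 3.401×10^8 Pa.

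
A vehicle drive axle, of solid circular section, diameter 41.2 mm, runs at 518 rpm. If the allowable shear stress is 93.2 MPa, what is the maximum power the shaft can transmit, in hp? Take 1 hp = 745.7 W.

93.1 hp

J = πd⁴/32 = π(0.0412)⁴/32 = 2.829×10^-7 m⁴.
T_max = τ_allow·J/r = 9.32×10^7 × 2.829×10^-7 / 0.0206 = 1280 N·m.
ω = 2π·518/60 = 54.24 rad/s, so P_max = T_max·ω = 6.942×10^4 W.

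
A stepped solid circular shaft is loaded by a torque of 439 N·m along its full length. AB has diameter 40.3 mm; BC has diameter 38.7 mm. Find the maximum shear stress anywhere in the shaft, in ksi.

Under the same torque, τ_max = 16T/(πd³) is largest where d is smallest — segment BC (d = 38.7 mm).
τ_max = 16·439.0/(π·(0.0387)³) = 3.857×10^7 Pa.

5.59 ksi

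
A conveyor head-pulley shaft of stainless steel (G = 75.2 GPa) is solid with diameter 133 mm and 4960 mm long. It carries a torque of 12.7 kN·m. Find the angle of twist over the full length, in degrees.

1.56°

J = πd⁴/32 = π(0.133)⁴/32 = 3.072×10^-5 m⁴.
θ = T·L/(G·J) = 12700 × 4.96 / (75.2×10⁹ × 3.072×10^-5) = 0.02727 rad.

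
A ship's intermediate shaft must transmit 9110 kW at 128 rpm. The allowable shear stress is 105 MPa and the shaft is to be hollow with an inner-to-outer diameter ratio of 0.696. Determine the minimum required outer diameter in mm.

351 mm

ω = 2π·128/60 = 13.40 rad/s, so T = P/ω = 9110×10³ / 13.40 = 679600 N·m.
For a hollow shaft with d_i/d_o = 0.696: τ_max = 16T/(π d_o³ (1−k⁴)), so d_o = [16T/(π τ_allow (1−k⁴))]^(1/3) = [16·679600/(π·1.05×10^8·0.7653)]^(1/3) = 0.3505 m.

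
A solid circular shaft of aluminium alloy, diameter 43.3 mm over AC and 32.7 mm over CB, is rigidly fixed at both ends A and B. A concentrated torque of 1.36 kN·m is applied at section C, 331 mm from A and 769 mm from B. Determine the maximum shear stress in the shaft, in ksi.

10.9 ksi

Compatibility: T_A·a/J_AC = T_B·b/J_CB with T_A + T_B = T₀.
J_AC = 3.45×10^-7 m⁴, J_CB = 1.12×10^-7 m⁴, so T_A = T₀·(J_AC/a)/((J_AC/a)+(J_CB/b)) = 1193 N·m, T_B = 167.0 N·m.
τ in each portion: τ_AC = 7.48×10^7 Pa, τ_CB = 2.43×10^7 Pa; maximum is in AC.
τ_max = T_AC·r/J = 1193·0.0216/3.45×10^-7 = 7.484×10^7 Pa.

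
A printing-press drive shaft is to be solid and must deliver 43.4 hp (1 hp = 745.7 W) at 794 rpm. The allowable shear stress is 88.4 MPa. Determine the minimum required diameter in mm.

28.2 mm

ω = 2π·794/60 = 83.15 rad/s, so T = P/ω = 43.4×745.7 / 83.15 = 389.2 N·m.
For a solid shaft τ_max = 16T/(πd³), so d = (16T/(π τ_allow))^(1/3) = (16·389.2/(π·8.84×10^7))^(1/3) = 0.02820 m.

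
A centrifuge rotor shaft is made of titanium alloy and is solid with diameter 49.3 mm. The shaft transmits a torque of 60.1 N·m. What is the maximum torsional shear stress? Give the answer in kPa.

2550 kPa

J = πd⁴/32 = π(0.0493)⁴/32 = 5.799×10^-7 m⁴.
τ_max = T·r/J = 60.10 × 0.0246 / 5.799×10^-7 = 2.554×10^6 Pa.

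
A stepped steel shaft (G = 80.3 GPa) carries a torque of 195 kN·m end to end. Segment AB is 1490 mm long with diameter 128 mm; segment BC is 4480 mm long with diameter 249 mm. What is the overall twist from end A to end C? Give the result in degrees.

9.52°

J_AB = π(0.128)⁴/32 = 2.64×10^-5 m⁴; J_BC = π(0.249)⁴/32 = 3.77×10^-4 m⁴.
θ = (T/G)·Σ L_i/J_i = (195000/80.3×10⁹)·(1.49/2.64×10^-5 + 4.48/3.77×10^-4) = 0.1661 rad.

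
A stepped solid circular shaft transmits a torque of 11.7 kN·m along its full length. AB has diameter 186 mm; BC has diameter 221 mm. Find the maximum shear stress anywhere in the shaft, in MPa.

9.26 MPa

Under the same torque, τ_max = 16T/(πd³) is largest where d is smallest — segment AB (d = 186 mm).
τ_max = 16·11700/(π·(0.186)³) = 9.260×10^6 Pa.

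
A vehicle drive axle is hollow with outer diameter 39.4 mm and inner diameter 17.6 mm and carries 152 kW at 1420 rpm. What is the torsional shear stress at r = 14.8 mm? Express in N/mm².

66.6 N/mm²

ω = 2π·1420/60 = 148.7 rad/s, so T = P/ω = 152×10³ / 148.7 = 1022 N·m.
J = π(d_o⁴ − d_i⁴)/32 = π(0.0394⁴ − 0.0176⁴)/32 = 2.272×10^-7 m⁴.
Shear stress varies linearly with radius: τ = T·r/J = 1022 × 0.0148 / 2.272×10^-7 = 6.660×10^7 Pa.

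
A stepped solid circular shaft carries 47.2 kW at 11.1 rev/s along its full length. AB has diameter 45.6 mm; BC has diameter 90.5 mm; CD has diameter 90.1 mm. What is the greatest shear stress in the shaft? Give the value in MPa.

36.4 MPa

ω = 2π·11.1 = 69.74 rad/s, so T = P/ω = 47.2×10³ / 69.74 = 676.8 N·m.
Under the same torque, τ_max = 16T/(πd³) is largest where d is smallest — segment AB (d = 45.6 mm).
τ_max = 16·676.8/(π·(0.0456)³) = 3.635×10^7 Pa.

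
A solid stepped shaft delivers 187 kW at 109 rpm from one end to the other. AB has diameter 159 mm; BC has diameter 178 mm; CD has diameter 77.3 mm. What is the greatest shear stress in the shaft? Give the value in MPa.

ω = 2π·109/60 = 11.41 rad/s, so T = P/ω = 187×10³ / 11.41 = 16380 N·m.
Under the same torque, τ_max = 16T/(πd³) is largest where d is smallest — segment CD (d = 77.3 mm).
τ_max = 16·16380/(π·(0.0773)³) = 1.806×10^8 Pa.

181 MPa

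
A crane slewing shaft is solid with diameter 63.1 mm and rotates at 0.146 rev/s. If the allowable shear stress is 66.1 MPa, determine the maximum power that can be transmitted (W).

2990 W

J = πd⁴/32 = π(0.0631)⁴/32 = 1.556×10^-6 m⁴.
T_max = τ_allow·J/r = 6.61×10^7 × 1.556×10^-6 / 0.0316 = 3261 N·m.
ω = 2π·0.146 = 0.9173 rad/s, so P_max = T_max·ω = 2991 W.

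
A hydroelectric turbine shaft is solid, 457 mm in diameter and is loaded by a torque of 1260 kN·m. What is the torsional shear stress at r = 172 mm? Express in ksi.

7.34 ksi

J = πd⁴/32 = π(0.457)⁴/32 = 4.282×10^-3 m⁴.
Shear stress varies linearly with radius: τ = T·r/J = 1.260e6 × 0.172 / 4.282×10^-3 = 5.061×10^7 Pa.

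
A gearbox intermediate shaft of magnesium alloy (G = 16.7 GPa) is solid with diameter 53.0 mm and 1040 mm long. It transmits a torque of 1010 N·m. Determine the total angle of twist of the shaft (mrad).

81.2 mrad

J = πd⁴/32 = π(0.0530)⁴/32 = 7.746×10^-7 m⁴.
θ = T·L/(G·J) = 1010 × 1.04 / (16.7×10⁹ × 7.746×10^-7) = 0.08120 rad.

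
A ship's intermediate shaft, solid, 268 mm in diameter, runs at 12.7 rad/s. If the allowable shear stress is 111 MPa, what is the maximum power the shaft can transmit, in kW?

5330 kW

J = πd⁴/32 = π(0.268)⁴/32 = 5.065×10^-4 m⁴.
T_max = τ_allow·J/r = 1.11×10^8 × 5.065×10^-4 / 0.134 = 419500 N·m.
ω = 12.7 rad/s, so P_max = T_max·ω = 5.328×10^6 W.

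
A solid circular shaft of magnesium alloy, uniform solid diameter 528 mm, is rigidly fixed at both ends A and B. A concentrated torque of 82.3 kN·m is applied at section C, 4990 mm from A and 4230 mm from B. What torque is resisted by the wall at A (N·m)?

With uniform GJ and both ends fixed, compatibility θ_AC = θ_CB gives T_A·a = T_B·b, together with T_A + T_B = T₀.
T_A = T₀·b/(a+b) = 82300·4230/9220 = 37760 N·m; T_B = 44540 N·m.

37800 N·m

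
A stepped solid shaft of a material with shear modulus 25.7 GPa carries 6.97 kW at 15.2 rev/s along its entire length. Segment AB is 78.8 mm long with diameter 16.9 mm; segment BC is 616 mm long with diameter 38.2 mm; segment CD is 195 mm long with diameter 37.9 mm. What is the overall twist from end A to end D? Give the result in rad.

ω = 2π·15.2 = 95.50 rad/s, so T = P/ω = 6.97×10³ / 95.50 = 72.98 N·m.
J_AB = π(0.0169)⁴/32 = 8.01×10^-9 m⁴; J_BC = π(0.0382)⁴/32 = 2.09×10^-7 m⁴; J_CD = π(0.0379)⁴/32 = 2.03×10^-7 m⁴.
θ = (T/G)·Σ L_i/J_i = (72.98/25.7×10⁹)·(0.0788/8.01×10^-9 + 0.616/2.09×10^-7 + 0.195/2.03×10^-7) = 0.03904 rad.

0.0390 rad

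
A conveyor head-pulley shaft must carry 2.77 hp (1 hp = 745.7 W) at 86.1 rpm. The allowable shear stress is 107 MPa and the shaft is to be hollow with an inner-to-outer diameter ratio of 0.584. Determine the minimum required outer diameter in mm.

ω = 2π·86.1/60 = 9.016 rad/s, so T = P/ω = 2.77×745.7 / 9.016 = 229.1 N·m.
For a hollow shaft with d_i/d_o = 0.584: τ_max = 16T/(π d_o³ (1−k⁴)), so d_o = [16T/(π τ_allow (1−k⁴))]^(1/3) = [16·229.1/(π·1.07×10^8·0.8837)]^(1/3) = 0.02311 m.

23.1 mm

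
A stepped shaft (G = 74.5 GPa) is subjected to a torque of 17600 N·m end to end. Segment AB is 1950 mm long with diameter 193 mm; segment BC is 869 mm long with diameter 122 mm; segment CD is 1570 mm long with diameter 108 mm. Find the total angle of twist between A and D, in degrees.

J_AB = π(0.193)⁴/32 = 1.36×10^-4 m⁴; J_BC = π(0.122)⁴/32 = 2.17×10^-5 m⁴; J_CD = π(0.108)⁴/32 = 1.34×10^-5 m⁴.
θ = (T/G)·Σ L_i/J_i = (17600/74.5×10⁹)·(1.95/1.36×10^-4 + 0.869/2.17×10^-5 + 1.57/1.34×10^-5) = 0.04059 rad.

2.33°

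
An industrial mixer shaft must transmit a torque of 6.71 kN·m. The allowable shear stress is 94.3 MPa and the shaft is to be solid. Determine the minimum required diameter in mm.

71.3 mm

For a solid shaft τ_max = 16T/(πd³), so d = (16T/(π τ_allow))^(1/3) = (16·6710/(π·9.43×10^7))^(1/3) = 0.07130 m.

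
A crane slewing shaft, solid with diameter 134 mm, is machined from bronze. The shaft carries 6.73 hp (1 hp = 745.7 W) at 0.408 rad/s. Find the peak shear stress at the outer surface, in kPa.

ω = 0.408 rad/s, so T = P/ω = 6.73×745.7 / 0.4080 = 12300 N·m.
J = πd⁴/32 = π(0.134)⁴/32 = 3.165×10^-5 m⁴.
τ_max = T·r/J = 12300 × 0.0670 / 3.165×10^-5 = 2.604×10^7 Pa.

26000 kPa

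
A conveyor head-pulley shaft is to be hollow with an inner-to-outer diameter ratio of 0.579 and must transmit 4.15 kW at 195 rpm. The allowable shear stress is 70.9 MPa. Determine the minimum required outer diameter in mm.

25.4 mm

ω = 2π·195/60 = 20.42 rad/s, so T = P/ω = 4.15×10³ / 20.42 = 203.2 N·m.
For a hollow shaft with d_i/d_o = 0.579: τ_max = 16T/(π d_o³ (1−k⁴)), so d_o = [16T/(π τ_allow (1−k⁴))]^(1/3) = [16·203.2/(π·7.09×10^7·0.8876)]^(1/3) = 0.02543 m.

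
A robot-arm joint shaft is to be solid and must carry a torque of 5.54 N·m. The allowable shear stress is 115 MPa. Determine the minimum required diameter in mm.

For a solid shaft τ_max = 16T/(πd³), so d = (16T/(π τ_allow))^(1/3) = (16·5.540/(π·1.15×10^8))^(1/3) = 0.006260 m.

6.26 mm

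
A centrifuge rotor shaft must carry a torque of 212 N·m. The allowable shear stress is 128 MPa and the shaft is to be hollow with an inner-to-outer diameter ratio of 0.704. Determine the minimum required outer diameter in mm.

22.4 mm

For a hollow shaft with d_i/d_o = 0.704: τ_max = 16T/(π d_o³ (1−k⁴)), so d_o = [16T/(π τ_allow (1−k⁴))]^(1/3) = [16·212.0/(π·1.28×10^8·0.7544)]^(1/3) = 0.02236 m.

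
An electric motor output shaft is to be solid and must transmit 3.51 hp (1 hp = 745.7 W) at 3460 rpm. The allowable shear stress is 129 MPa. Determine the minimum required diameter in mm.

6.58 mm

ω = 2π·3460/60 = 362.3 rad/s, so T = P/ω = 3.51×745.7 / 362.3 = 7.224 N·m.
For a solid shaft τ_max = 16T/(πd³), so d = (16T/(π τ_allow))^(1/3) = (16·7.224/(π·1.29×10^8))^(1/3) = 0.006582 m.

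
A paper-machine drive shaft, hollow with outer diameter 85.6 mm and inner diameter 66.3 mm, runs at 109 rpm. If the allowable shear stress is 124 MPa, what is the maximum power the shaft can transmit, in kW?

J = π(d_o⁴ − d_i⁴)/32 = π(0.0856⁴ − 0.0663⁴)/32 = 3.374×10^-6 m⁴.
T_max = τ_allow·J/r = 1.24×10^8 × 3.374×10^-6 / 0.0428 = 9775 N·m.
ω = 2π·109/60 = 11.41 rad/s, so P_max = T_max·ω = 1.116×10^5 W.

112 kW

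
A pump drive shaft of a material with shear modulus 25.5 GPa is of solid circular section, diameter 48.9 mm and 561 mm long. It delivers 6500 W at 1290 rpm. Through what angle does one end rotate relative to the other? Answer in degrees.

ω = 2π·1290/60 = 135.1 rad/s, so T = P/ω = 6500 / 135.1 = 48.12 N·m.
J = πd⁴/32 = π(0.0489)⁴/32 = 5.614×10^-7 m⁴.
θ = T·L/(G·J) = 48.12 × 0.561 / (25.5×10⁹ × 5.614×10^-7) = 1.886×10^-3 rad.

0.108°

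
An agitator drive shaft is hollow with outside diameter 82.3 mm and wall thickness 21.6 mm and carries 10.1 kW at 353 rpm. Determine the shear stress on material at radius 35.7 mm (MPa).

ω = 2π·353/60 = 36.97 rad/s, so T = P/ω = 10.1×10³ / 36.97 = 273.2 N·m.
J = π(d_o⁴ − d_i⁴)/32 = π(0.0823⁴ − 0.0391⁴)/32 = 4.275×10^-6 m⁴.
Shear stress varies linearly with radius: τ = T·r/J = 273.2 × 0.0357 / 4.275×10^-6 = 2.282×10^6 Pa.

2.28 MPa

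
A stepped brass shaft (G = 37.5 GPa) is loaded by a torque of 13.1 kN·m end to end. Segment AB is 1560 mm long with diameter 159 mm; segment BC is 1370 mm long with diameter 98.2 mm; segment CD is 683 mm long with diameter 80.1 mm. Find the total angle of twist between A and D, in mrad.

120 mrad

J_AB = π(0.159)⁴/32 = 6.27×10^-5 m⁴; J_BC = π(0.0982)⁴/32 = 9.13×10^-6 m⁴; J_CD = π(0.0801)⁴/32 = 4.04×10^-6 m⁴.
θ = (T/G)·Σ L_i/J_i = (13100/37.5×10⁹)·(1.56/6.27×10^-5 + 1.37/9.13×10^-6 + 0.683/4.04×10^-6) = 0.1201 rad.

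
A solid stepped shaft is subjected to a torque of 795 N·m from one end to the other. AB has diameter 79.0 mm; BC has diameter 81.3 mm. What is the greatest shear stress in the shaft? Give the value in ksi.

1.19 ksi

Under the same torque, τ_max = 16T/(πd³) is largest where d is smallest — segment AB (d = 79.0 mm).
τ_max = 16·795.0/(π·(0.0790)³) = 8.212×10^6 Pa.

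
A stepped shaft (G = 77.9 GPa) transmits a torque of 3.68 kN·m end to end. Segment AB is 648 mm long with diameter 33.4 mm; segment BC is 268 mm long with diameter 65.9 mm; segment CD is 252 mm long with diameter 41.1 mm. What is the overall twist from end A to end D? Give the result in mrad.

300 mrad

J_AB = π(0.0334)⁴/32 = 1.22×10^-7 m⁴; J_BC = π(0.0659)⁴/32 = 1.85×10^-6 m⁴; J_CD = π(0.0411)⁴/32 = 2.80×10^-7 m⁴.
θ = (T/G)·Σ L_i/J_i = (3680/77.9×10⁹)·(0.648/1.22×10^-7 + 0.268/1.85×10^-6 + 0.252/2.80×10^-7) = 0.2999 rad.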